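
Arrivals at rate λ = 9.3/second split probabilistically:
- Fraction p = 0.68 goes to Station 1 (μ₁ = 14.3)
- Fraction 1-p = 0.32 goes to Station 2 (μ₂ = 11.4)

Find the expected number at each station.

Effective rates: λ₁ = 9.3×0.68 = 6.324, λ₂ = 9.3×0.32 = 2.976
Station 1: ρ₁ = 6.324/14.3 = 0.44224, L₁ = ρ₁/(1-ρ₁) = 0.44224/(1-0.44224) = 0.7929
Station 2: ρ₂ = 2.976/11.4 = 0.26105, L₂ = ρ₂/(1-ρ₂) = 0.26105/(1-0.26105) = 0.3533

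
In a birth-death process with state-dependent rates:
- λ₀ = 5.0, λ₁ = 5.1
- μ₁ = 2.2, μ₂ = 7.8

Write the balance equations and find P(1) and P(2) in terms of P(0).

Balance equations:
State 0: λ₀P₀ = μ₁P₁ → P₁ = (λ₀/μ₁)P₀ = (5.0/2.2)P₀ = 2.2727P₀
State 1: P₂ = (λ₀λ₁)/(μ₁μ₂)P₀ = (5.0×5.1)/(2.2×7.8)P₀ = 1.4860P₀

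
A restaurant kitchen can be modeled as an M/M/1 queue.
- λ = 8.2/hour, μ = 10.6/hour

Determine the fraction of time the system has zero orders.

ρ = λ/μ = 8.2/10.6 = 0.7736
P(0) = 1 - ρ = 1 - 0.7736 = 0.2264
The server is idle 22.64% of the time.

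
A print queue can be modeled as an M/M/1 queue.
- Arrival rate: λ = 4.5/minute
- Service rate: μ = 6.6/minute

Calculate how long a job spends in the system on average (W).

First, compute utilization: ρ = λ/μ = 4.5/6.6 = 0.6818
For M/M/1: W = 1/(μ-λ)
W = 1/(6.6-4.5) = 1/2.10
W = 0.4762 minutes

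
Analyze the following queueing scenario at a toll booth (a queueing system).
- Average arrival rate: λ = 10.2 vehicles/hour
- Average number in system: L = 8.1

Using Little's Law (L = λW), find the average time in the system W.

Little's Law: L = λW, so W = L/λ
W = 8.1/10.2 = 0.7941 hours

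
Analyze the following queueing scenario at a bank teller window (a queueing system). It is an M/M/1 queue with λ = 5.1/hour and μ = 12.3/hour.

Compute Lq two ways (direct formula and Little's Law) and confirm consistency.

Method 1 (direct): Lq = λ²/(μ(μ-λ)) = 26.01/(12.3 × 7.20) = 0.2937

Method 2 (Little's Law):
W = 1/(μ-λ) = 1/7.20 = 0.13889
Wq = W - 1/μ = 0.13889 - 0.081301 = 0.05759
Lq = λWq = 5.1 × 0.05759 = 0.2937 ✔ (matches Method 1)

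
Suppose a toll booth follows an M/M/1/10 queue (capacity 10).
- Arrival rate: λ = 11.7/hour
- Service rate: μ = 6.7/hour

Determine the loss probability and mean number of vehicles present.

ρ = λ/μ = 11.7/6.7 = 1.74627
P₀ = (1-ρ)/(1-ρ^(K+1)) = (1-1.74627)/(1-1.74627^11) = -0.7463/-459.4954 = 0.001624
P_K = P₀×ρ^K = 0.001624 × 1.74627^10 = 0.001624 × 263.7023 = 0.4283
Blocking probability P_10 = 0.4283 (42.83%)
L = ρ[1 - (K+1)ρ^K + Kρ^(K+1)] / [(1-ρ)(1-ρ^(K+1))]
L = 1.74627 × (1 - 11×263.7023 + 10×460.4954) / ((1 - 1.74627) × (1 - 460.4954)) = 8.6839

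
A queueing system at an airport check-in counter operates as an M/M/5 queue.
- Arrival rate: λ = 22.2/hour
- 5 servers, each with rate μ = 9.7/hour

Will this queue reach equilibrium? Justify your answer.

Stability requires ρ = λ/(cμ) < 1
ρ = 22.2/(5 × 9.7) = 22.2/48.50 = 0.4577
Since 0.4577 < 1, the system is STABLE.
The servers are busy 45.77% of the time.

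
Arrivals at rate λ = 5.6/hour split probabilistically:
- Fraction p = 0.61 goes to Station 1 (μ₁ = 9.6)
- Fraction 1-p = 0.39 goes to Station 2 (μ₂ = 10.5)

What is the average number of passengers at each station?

Effective rates: λ₁ = 5.6×0.61 = 3.416, λ₂ = 5.6×0.39 = 2.184
Station 1: ρ₁ = 3.416/9.6 = 0.35583, L₁ = ρ₁/(1-ρ₁) = 0.35583/(1-0.35583) = 0.5524
Station 2: ρ₂ = 2.184/10.5 = 0.2080, L₂ = ρ₂/(1-ρ₂) = 0.2080/(1-0.2080) = 0.2626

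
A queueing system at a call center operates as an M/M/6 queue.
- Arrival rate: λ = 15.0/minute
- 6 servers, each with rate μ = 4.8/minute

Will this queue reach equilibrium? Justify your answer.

Stability requires ρ = λ/(cμ) < 1
ρ = 15.0/(6 × 4.8) = 15.0/28.80 = 0.5208
Since 0.5208 < 1, the system is STABLE.
The servers are busy 52.08% of the time.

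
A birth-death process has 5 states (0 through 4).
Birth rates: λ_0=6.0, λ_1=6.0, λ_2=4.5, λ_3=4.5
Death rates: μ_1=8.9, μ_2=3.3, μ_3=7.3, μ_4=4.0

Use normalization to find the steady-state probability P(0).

Ratios P(n)/P(0) = (λ₀···λₙ₋₁)/(μ₁···μₙ):
P(1)/P(0) = (6.0)/(8.9) = 0.674157
P(2)/P(0) = (6.0×6.0)/(8.9×3.3) = 1.22574
P(3)/P(0) = (6.0×6.0×4.5)/(8.9×3.3×7.3) = 0.755593
P(4)/P(0) = (6.0×6.0×4.5×4.5)/(8.9×3.3×7.3×4.0) = 0.850043

Normalization: ∑ P(n) = 1
P(0) × (1.00000 + 0.674157 + 1.22574 + 0.755593 + 0.850043) = 1
P(0) × 4.50553 = 1
P(0) = 1/4.50553 = 0.2219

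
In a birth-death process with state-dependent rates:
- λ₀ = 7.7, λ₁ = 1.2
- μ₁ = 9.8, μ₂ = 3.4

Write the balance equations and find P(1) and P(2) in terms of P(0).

Balance equations:
State 0: λ₀P₀ = μ₁P₁ → P₁ = (λ₀/μ₁)P₀ = (7.7/9.8)P₀ = 0.7857P₀
State 1: P₂ = (λ₀λ₁)/(μ₁μ₂)P₀ = (7.7×1.2)/(9.8×3.4)P₀ = 0.2773P₀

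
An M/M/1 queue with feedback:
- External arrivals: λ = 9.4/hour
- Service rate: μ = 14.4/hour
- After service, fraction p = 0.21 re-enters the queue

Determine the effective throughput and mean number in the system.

Effective arrival rate: λ_eff = λ/(1-p) = 9.4/(1-0.21) = 9.4/0.79 = 11.8987
ρ = λ_eff/μ = 11.8987/14.4 = 0.8263
L = ρ/(1-ρ) = 0.8263/(1-0.8263) = 4.7571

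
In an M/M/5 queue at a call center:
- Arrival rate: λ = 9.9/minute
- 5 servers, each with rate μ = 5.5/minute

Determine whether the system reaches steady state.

Stability requires ρ = λ/(cμ) < 1
ρ = 9.9/(5 × 5.5) = 9.9/27.50 = 0.3600
Since 0.3600 < 1, the system is STABLE.
The servers are busy 36.00% of the time.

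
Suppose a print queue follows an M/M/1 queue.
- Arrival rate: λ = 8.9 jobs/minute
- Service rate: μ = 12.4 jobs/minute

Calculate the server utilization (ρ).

Server utilization: ρ = λ/μ
ρ = 8.9/12.4 = 0.7177
The server is busy 71.77% of the time.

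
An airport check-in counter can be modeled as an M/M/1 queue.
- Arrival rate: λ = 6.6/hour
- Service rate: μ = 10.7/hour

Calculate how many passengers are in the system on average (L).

ρ = λ/μ = 6.6/10.7 = 0.6168
For M/M/1: L = λ/(μ-λ)
L = 6.6/(10.7-6.6) = 6.6/4.10
L = 1.6098 passengers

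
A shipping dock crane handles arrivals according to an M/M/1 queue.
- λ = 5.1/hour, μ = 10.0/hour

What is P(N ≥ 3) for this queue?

ρ = λ/μ = 5.1/10.0 = 0.5100
P(N ≥ n) = ρⁿ
P(N ≥ 3) = 0.5100^3
P(N ≥ 3) = 0.1327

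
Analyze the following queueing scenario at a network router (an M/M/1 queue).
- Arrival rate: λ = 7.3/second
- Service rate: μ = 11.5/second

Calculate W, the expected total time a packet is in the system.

First, compute utilization: ρ = λ/μ = 7.3/11.5 = 0.6348
For M/M/1: W = 1/(μ-λ)
W = 1/(11.5-7.3) = 1/4.20
W = 0.2381 seconds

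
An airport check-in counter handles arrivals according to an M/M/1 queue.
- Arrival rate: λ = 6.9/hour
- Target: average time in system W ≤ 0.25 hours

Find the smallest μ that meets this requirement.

For M/M/1: W = 1/(μ-λ)
Need W ≤ 0.25, so 1/(μ-λ) ≤ 0.25
μ - λ ≥ 1/0.25 = 4.0000
μ ≥ 6.9 + 4.0000 = 10.9000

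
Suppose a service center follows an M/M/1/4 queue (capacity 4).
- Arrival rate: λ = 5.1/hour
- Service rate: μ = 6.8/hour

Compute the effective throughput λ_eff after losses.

ρ = λ/μ = 5.1/6.8 = 0.7500
P₀ = (1-ρ)/(1-ρ^(K+1)) = (1-0.7500)/(1-0.7500^5) = 0.2500/0.7627 = 0.3278
P_K = P₀×ρ^K = 0.3278 × 0.7500^4 = 0.3278 × 0.3164 = 0.1037
λ_eff = λ(1-P_K) = 5.1 × (1 - 0.1037) = 5.1 × 0.8963 = 4.5711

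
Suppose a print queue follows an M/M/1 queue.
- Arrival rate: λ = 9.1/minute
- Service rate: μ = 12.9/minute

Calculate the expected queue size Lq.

ρ = λ/μ = 9.1/12.9 = 0.7054
For M/M/1: Lq = λ²/(μ(μ-λ))
Lq = 82.81/(12.9 × 3.80)
Lq = 1.6893 jobs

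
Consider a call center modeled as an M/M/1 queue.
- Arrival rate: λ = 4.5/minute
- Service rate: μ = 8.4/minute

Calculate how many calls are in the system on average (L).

ρ = λ/μ = 4.5/8.4 = 0.5357
For M/M/1: L = λ/(μ-λ)
L = 4.5/(8.4-4.5) = 4.5/3.90
L = 1.1538 calls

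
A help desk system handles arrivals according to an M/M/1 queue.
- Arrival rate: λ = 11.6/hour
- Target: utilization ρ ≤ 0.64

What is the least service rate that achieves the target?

ρ = λ/μ, so μ = λ/ρ
μ ≥ 11.6/0.64 = 18.1250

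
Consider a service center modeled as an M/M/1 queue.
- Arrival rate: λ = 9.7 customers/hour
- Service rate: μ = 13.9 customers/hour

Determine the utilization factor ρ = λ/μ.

Server utilization: ρ = λ/μ
ρ = 9.7/13.9 = 0.6978
The server is busy 69.78% of the time.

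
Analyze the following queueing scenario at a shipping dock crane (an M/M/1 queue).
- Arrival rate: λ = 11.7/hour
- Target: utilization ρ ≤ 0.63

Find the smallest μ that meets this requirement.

ρ = λ/μ, so μ = λ/ρ
μ ≥ 11.7/0.63 = 18.5714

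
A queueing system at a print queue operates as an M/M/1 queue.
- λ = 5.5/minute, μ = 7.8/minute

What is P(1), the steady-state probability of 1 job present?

ρ = λ/μ = 5.5/7.8 = 0.7051
P(n) = (1-ρ)ρⁿ
P(1) = (1-0.7051) × 0.7051^1
P(1) = 0.2949 × 0.7051
P(1) = 0.2079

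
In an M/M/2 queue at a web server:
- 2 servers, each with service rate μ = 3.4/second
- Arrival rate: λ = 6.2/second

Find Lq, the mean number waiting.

Traffic intensity: ρ = λ/(cμ) = 6.2/(2×3.4) = 0.9118
Since ρ = 0.9118 < 1, system is stable.
Offered load a = λ/μ = cρ = 6.2/3.4 = 1.8235
P₀ = [ Σₙ₌₀^1 aⁿ/n! + a^2/(2!(1-ρ)) ]⁻¹
Σ = a^0/0! + a^1/1! = 1.0000 + 1.8235 = 2.8235
a^2/(2!(1-ρ)) = 3.32526/(2 × 0.0882353) = 18.8431
P₀ = 1/(2.8235 + 18.8431) = 0.04615
Lq = P₀·a^2·ρ / (2!(1-ρ)²) = 0.0461538 × 3.32526 × 0.911765 / (2 × 0.00778547) = 8.9867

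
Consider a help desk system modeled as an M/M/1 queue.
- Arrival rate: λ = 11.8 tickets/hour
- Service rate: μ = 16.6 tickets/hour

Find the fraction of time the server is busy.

Server utilization: ρ = λ/μ
ρ = 11.8/16.6 = 0.7108
The server is busy 71.08% of the time.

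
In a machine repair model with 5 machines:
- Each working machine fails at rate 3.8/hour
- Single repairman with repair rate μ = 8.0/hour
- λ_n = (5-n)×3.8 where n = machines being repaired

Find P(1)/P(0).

P(1)/P(0) = ∏_{i=0}^{1-1} λ_i/μ_{i+1}
= (5-0)×3.8/8.0
= 2.3750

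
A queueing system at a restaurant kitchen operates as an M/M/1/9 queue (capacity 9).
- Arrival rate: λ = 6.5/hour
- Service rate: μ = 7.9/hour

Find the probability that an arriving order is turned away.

ρ = λ/μ = 6.5/7.9 = 0.82278
P₀ = (1-ρ)/(1-ρ^(K+1)) = (1-0.82278)/(1-0.82278^10) = 0.1772/0.8578 = 0.2066
P_K = P₀×ρ^K = 0.2066 × 0.82278^9 = 0.2066 × 0.1728 = 0.03570
Blocking probability = 3.57%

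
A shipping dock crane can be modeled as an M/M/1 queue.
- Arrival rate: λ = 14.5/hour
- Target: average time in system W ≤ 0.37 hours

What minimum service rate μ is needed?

For M/M/1: W = 1/(μ-λ)
Need W ≤ 0.37, so 1/(μ-λ) ≤ 0.37
μ - λ ≥ 1/0.37 = 2.7027
μ ≥ 14.5 + 2.7027 = 17.2027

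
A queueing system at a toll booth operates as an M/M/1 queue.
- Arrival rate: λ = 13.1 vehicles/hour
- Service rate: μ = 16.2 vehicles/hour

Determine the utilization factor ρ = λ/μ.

Server utilization: ρ = λ/μ
ρ = 13.1/16.2 = 0.8086
The server is busy 80.86% of the time.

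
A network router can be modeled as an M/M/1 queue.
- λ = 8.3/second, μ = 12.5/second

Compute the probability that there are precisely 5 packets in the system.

ρ = λ/μ = 8.3/12.5 = 0.6640
P(n) = (1-ρ)ρⁿ
P(5) = (1-0.6640) × 0.6640^5
P(5) = 0.33600 × 0.12907
P(5) = 0.04337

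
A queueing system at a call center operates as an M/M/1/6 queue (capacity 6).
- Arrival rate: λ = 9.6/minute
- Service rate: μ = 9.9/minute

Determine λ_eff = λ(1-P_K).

ρ = λ/μ = 9.6/9.9 = 0.9697
P₀ = (1-ρ)/(1-ρ^(K+1)) = (1-0.9697)/(1-0.9697^7) = 0.030300/0.19376 = 0.1564
P_K = P₀×ρ^K = 0.1564 × 0.9697^6 = 0.1564 × 0.8314 = 0.1300
λ_eff = λ(1-P_K) = 9.6 × (1 - 0.13001) = 9.6 × 0.86999 = 8.3519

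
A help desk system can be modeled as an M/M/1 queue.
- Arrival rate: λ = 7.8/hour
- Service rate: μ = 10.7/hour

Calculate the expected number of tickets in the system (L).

ρ = λ/μ = 7.8/10.7 = 0.7290
For M/M/1: L = λ/(μ-λ)
L = 7.8/(10.7-7.8) = 7.8/2.90
L = 2.6897 tickets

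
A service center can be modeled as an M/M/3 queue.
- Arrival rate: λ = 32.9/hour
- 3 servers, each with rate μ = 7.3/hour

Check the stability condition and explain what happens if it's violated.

Stability requires ρ = λ/(cμ) < 1
ρ = 32.9/(3 × 7.3) = 32.9/21.90 = 1.5023
Since 1.5023 ≥ 1, the system is UNSTABLE.
Need c > λ/μ = 32.9/7.3 = 4.51.
Minimum servers needed: c = 5.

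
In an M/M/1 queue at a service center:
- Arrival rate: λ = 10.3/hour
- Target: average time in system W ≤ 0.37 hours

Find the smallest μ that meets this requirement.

For M/M/1: W = 1/(μ-λ)
Need W ≤ 0.37, so 1/(μ-λ) ≤ 0.37
μ - λ ≥ 1/0.37 = 2.7027
μ ≥ 10.3 + 2.7027 = 13.0027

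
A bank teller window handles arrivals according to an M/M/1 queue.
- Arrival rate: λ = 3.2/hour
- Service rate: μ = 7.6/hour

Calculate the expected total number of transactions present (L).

ρ = λ/μ = 3.2/7.6 = 0.4211
For M/M/1: L = λ/(μ-λ)
L = 3.2/(7.6-3.2) = 3.2/4.40
L = 0.7273 transactions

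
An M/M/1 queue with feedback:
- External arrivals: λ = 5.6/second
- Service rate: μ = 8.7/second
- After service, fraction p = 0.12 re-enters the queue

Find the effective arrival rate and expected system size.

Effective arrival rate: λ_eff = λ/(1-p) = 5.6/(1-0.12) = 5.6/0.88 = 6.3636
ρ = λ_eff/μ = 6.3636/8.7 = 0.73145
L = ρ/(1-ρ) = 0.73145/(1-0.73145) = 2.7237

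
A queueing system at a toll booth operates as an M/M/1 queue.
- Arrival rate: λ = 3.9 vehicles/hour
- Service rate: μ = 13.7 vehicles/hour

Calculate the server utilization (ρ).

Server utilization: ρ = λ/μ
ρ = 3.9/13.7 = 0.2847
The server is busy 28.47% of the time.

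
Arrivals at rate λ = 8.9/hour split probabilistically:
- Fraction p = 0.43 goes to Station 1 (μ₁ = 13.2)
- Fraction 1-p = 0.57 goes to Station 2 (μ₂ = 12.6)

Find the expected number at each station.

Effective rates: λ₁ = 8.9×0.43 = 3.827, λ₂ = 8.9×0.57 = 5.073
Station 1: ρ₁ = 3.827/13.2 = 0.2899, L₁ = ρ₁/(1-ρ₁) = 0.2899/(1-0.2899) = 0.4083
Station 2: ρ₂ = 5.073/12.6 = 0.40262, L₂ = ρ₂/(1-ρ₂) = 0.40262/(1-0.40262) = 0.6740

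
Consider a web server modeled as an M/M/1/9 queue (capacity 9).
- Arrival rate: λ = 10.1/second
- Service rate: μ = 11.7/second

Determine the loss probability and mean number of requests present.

ρ = λ/μ = 10.1/11.7 = 0.86325
P₀ = (1-ρ)/(1-ρ^(K+1)) = (1-0.86325)/(1-0.86325^10) = 0.1368/0.7702 = 0.1776
P_K = P₀×ρ^K = 0.17755 × 0.86325^9 = 0.17755 × 0.26621 = 0.04727
Blocking probability P_9 = 0.04727 (4.73%)
L = ρ[1 - (K+1)ρ^K + Kρ^(K+1)] / [(1-ρ)(1-ρ^(K+1))]
L = 0.86325 × (1 - 10×0.266213 + 9×0.229808) / ((1 - 0.86325) × (1 - 0.229808)) = 3.3288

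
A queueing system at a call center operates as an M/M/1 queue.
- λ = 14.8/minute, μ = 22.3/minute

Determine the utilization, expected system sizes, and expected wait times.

Step 1: ρ = λ/μ = 14.8/22.3 = 0.6637
Step 2: L = λ/(μ-λ) = 14.8/7.50 = 1.9733
Step 3: Lq = λ²/(μ(μ-λ)) = 219.04/(22.3×7.50) = 1.3097
Step 4: W = 1/(μ-λ) = 1/7.50 = 0.13333
Step 5: Wq = λ/(μ(μ-λ)) = 14.8/(22.3×7.50) = 0.08849
Step 6: P(0) = 1-ρ = 0.3363
Verify: L = λW = 14.8×0.13333 = 1.9733 ✔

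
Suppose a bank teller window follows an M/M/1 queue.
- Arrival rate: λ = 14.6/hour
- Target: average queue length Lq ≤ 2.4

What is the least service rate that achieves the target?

For M/M/1: Lq = λ²/(μ(μ-λ))
Need Lq ≤ 2.4, i.e. μ(μ-λ) ≥ λ²/2.4
μ² - 14.6μ - 213.16/2.4 ≥ 0  →  μ² - 14.6μ - 88.816667 ≥ 0
Quadratic formula (positive root): μ = [λ + √(λ² + 4×88.816667)]/2
Discriminant: 213.16 + 4×88.816667 = 568.42667, √568.42667 = 23.8417002
μ ≥ (14.6 + 23.8417002)/2 = 19.2209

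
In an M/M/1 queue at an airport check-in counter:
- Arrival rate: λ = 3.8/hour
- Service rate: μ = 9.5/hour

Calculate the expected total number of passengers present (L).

ρ = λ/μ = 3.8/9.5 = 0.4000
For M/M/1: L = λ/(μ-λ)
L = 3.8/(9.5-3.8) = 3.8/5.70
L = 0.6667 passengers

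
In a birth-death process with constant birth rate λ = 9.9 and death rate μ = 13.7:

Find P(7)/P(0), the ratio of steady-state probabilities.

For constant rates: P(n)/P(0) = (λ/μ)^n
P(7)/P(0) = (9.9/13.7)^7 = 0.7226^7 = 0.1029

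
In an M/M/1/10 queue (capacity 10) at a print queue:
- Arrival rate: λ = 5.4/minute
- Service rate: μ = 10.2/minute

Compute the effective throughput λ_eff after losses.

ρ = λ/μ = 5.4/10.2 = 0.529412
P₀ = (1-ρ)/(1-ρ^(K+1)) = (1-0.529412)/(1-0.529412^11) = 0.4706/0.9991 = 0.4710
P_K = P₀×ρ^K = 0.47102 × 0.529412^10 = 0.47102 × 0.0017296 = 0.0008147
λ_eff = λ(1-P_K) = 5.4 × (1 - 0.0008147) = 5.4 × 0.99919 = 5.3956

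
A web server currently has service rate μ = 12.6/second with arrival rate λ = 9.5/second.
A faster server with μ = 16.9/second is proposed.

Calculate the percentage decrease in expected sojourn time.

System 1: ρ₁ = 9.5/12.6 = 0.7540, W₁ = 1/(12.6-9.5) = 0.32258
System 2: ρ₂ = 9.5/16.9 = 0.5621, W₂ = 1/(16.9-9.5) = 0.13514
Improvement: (W₁-W₂)/W₁ = (0.32258-0.13514)/0.32258 = 58.11%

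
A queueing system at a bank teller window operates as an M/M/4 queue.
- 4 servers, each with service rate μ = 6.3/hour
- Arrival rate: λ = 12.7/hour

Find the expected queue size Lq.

Traffic intensity: ρ = λ/(cμ) = 12.7/(4×6.3) = 0.5040
Since ρ = 0.5040 < 1, system is stable.
Offered load a = λ/μ = cρ = 12.7/6.3 = 2.0159
P₀ = [ Σₙ₌₀^3 aⁿ/n! + a^4/(4!(1-ρ)) ]⁻¹
Σ = a^0/0! + a^1/1! + a^2/2! + a^3/3! = 1.0000 + 2.0159 + 2.0319 + 1.3653 = 6.4131
a^4/(4!(1-ρ)) = 16.5140/(24 × 0.49603) = 1.3872
P₀ = 1/(6.4131 + 1.3872) = 0.1282
Lq = P₀·a^4·ρ / (4!(1-ρ)²) = 0.1282 × 16.5140 × 0.5040 / (24 × 0.2460) = 0.1807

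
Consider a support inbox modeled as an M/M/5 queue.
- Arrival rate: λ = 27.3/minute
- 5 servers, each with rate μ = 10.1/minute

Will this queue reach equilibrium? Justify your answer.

Stability requires ρ = λ/(cμ) < 1
ρ = 27.3/(5 × 10.1) = 27.3/50.50 = 0.5406
Since 0.5406 < 1, the system is STABLE.
The servers are busy 54.06% of the time.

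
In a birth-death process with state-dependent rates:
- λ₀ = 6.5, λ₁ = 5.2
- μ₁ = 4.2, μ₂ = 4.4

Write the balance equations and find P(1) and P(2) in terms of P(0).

Balance equations:
State 0: λ₀P₀ = μ₁P₁ → P₁ = (λ₀/μ₁)P₀ = (6.5/4.2)P₀ = 1.5476P₀
State 1: P₂ = (λ₀λ₁)/(μ₁μ₂)P₀ = (6.5×5.2)/(4.2×4.4)P₀ = 1.8290P₀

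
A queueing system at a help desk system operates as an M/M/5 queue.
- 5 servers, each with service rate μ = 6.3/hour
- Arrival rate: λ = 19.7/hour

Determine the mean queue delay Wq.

Traffic intensity: ρ = λ/(cμ) = 19.7/(5×6.3) = 0.6254
Since ρ = 0.6254 < 1, system is stable.
Offered load a = λ/μ = cρ = 19.7/6.3 = 3.1270
P₀ = [ Σₙ₌₀^4 aⁿ/n! + a^5/(5!(1-ρ)) ]⁻¹
Σ = a^0/0! + a^1/1! + a^2/2! + a^3/3! + a^4/4! = 1.0000 + 3.1270 + 4.8890 + 5.0960 + 3.9837 = 18.0957
a^5/(5!(1-ρ)) = 298.9705/(120 × 0.374603) = 6.6508
P₀ = 1/(18.0957 + 6.6508) = 0.04041
Lq = P₀·a^5·ρ / (5!(1-ρ)²) = 0.040410 × 298.9705 × 0.62540 / (120 × 0.14033) = 0.4487
Wq = Lq/λ = 0.4487/19.7 = 0.02278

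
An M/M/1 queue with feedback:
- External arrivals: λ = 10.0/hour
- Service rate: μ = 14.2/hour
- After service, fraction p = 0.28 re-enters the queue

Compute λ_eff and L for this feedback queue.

Effective arrival rate: λ_eff = λ/(1-p) = 10.0/(1-0.28) = 10.0/0.72 = 13.88889
ρ = λ_eff/μ = 13.88889/14.2 = 0.9780908
L = ρ/(1-ρ) = 0.9780908/(1-0.9780908) = 44.6429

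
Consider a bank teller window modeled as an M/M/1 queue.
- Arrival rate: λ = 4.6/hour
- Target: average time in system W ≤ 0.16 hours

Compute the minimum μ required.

For M/M/1: W = 1/(μ-λ)
Need W ≤ 0.16, so 1/(μ-λ) ≤ 0.16
μ - λ ≥ 1/0.16 = 6.2500
μ ≥ 4.6 + 6.2500 = 10.8500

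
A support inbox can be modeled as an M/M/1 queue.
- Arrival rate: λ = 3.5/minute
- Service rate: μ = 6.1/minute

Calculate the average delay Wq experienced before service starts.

First, compute utilization: ρ = λ/μ = 3.5/6.1 = 0.5738
For M/M/1: Wq = λ/(μ(μ-λ))
Wq = 3.5/(6.1 × (6.1-3.5))
Wq = 3.5/(6.1 × 2.60)
Wq = 0.2207 minutes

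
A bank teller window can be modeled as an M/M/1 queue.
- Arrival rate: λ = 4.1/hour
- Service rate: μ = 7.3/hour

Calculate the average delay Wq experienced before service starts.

First, compute utilization: ρ = λ/μ = 4.1/7.3 = 0.5616
For M/M/1: Wq = λ/(μ(μ-λ))
Wq = 4.1/(7.3 × (7.3-4.1))
Wq = 4.1/(7.3 × 3.20)
Wq = 0.1755 hours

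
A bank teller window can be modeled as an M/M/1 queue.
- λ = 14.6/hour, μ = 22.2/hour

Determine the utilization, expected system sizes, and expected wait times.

Step 1: ρ = λ/μ = 14.6/22.2 = 0.6577
Step 2: L = λ/(μ-λ) = 14.6/7.60 = 1.9211
Step 3: Lq = λ²/(μ(μ-λ)) = 213.16/(22.2×7.60) = 1.2634
Step 4: W = 1/(μ-λ) = 1/7.60 = 0.13158
Step 5: Wq = λ/(μ(μ-λ)) = 14.6/(22.2×7.60) = 0.08653
Step 6: P(0) = 1-ρ = 0.3423
Verify: L = λW = 14.6×0.13158 = 1.9211 ✔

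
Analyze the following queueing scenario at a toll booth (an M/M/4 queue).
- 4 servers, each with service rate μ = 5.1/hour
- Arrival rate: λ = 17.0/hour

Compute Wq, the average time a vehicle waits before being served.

Traffic intensity: ρ = λ/(cμ) = 17.0/(4×5.1) = 0.8333
Since ρ = 0.8333 < 1, system is stable.
Offered load a = λ/μ = cρ = 17.0/5.1 = 3.3333
P₀ = [ Σₙ₌₀^3 aⁿ/n! + a^4/(4!(1-ρ)) ]⁻¹
Σ = a^0/0! + a^1/1! + a^2/2! + a^3/3! = 1.0000 + 3.3333 + 5.5556 + 6.1728 = 16.0617
a^4/(4!(1-ρ)) = 123.4568/(24 × 0.1666667) = 30.8642
P₀ = 1/(16.0617 + 30.8642) = 0.02131
Lq = P₀·a^4·ρ / (4!(1-ρ)²) = 0.0213102 × 123.4568 × 0.833333 / (24 × 0.0277778) = 3.2886
Wq = Lq/λ = 3.2886/17.0 = 0.1934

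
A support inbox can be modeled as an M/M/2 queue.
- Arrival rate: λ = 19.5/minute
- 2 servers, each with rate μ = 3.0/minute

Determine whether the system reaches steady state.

Stability requires ρ = λ/(cμ) < 1
ρ = 19.5/(2 × 3.0) = 19.5/6.00 = 3.2500
Since 3.2500 ≥ 1, the system is UNSTABLE.
Need c > λ/μ = 19.5/3.0 = 6.50.
Minimum servers needed: c = 7.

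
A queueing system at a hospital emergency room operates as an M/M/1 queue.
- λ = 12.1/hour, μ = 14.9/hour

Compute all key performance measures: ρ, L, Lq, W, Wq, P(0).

Step 1: ρ = λ/μ = 12.1/14.9 = 0.8121
Step 2: L = λ/(μ-λ) = 12.1/2.80 = 4.3214
Step 3: Lq = λ²/(μ(μ-λ)) = 146.41/(14.9×2.80) = 3.5093
Step 4: W = 1/(μ-λ) = 1/2.80 = 0.35714
Step 5: Wq = λ/(μ(μ-λ)) = 12.1/(14.9×2.80) = 0.2900
Step 6: P(0) = 1-ρ = 0.1879
Verify: L = λW = 12.1×0.35714 = 4.3214 ✔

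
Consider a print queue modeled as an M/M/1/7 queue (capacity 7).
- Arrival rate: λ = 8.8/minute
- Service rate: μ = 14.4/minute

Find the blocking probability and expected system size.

ρ = λ/μ = 8.8/14.4 = 0.6111
P₀ = (1-ρ)/(1-ρ^(K+1)) = (1-0.6111)/(1-0.6111^8) = 0.3889/0.9806 = 0.3966
P_K = P₀×ρ^K = 0.3966 × 0.6111^7 = 0.3966 × 0.03183 = 0.01262
Blocking probability P_7 = 0.01262 (1.26%)
L = ρ[1 - (K+1)ρ^K + Kρ^(K+1)] / [(1-ρ)(1-ρ^(K+1))]
L = 0.6111 × (1 - 8×0.031826 + 7×0.019449) / ((1 - 0.6111) × (1 - 0.019449)) = 1.4127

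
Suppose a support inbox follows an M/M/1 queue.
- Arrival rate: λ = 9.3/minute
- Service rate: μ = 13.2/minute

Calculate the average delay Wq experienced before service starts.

First, compute utilization: ρ = λ/μ = 9.3/13.2 = 0.7045
For M/M/1: Wq = λ/(μ(μ-λ))
Wq = 9.3/(13.2 × (13.2-9.3))
Wq = 9.3/(13.2 × 3.90)
Wq = 0.1807 minutes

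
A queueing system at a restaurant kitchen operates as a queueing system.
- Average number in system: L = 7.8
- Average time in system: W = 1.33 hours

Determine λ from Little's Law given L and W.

Little's Law: L = λW, so λ = L/W
λ = 7.8/1.33 = 5.8647 orders/hour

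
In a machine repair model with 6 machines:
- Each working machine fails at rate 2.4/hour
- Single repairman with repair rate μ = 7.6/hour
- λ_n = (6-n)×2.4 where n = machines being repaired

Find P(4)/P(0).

P(4)/P(0) = ∏_{i=0}^{4-1} λ_i/μ_{i+1}
= (6-0)×2.4/7.6 × (6-1)×2.4/7.6 × (6-2)×2.4/7.6 × (6-3)×2.4/7.6
= 3.5801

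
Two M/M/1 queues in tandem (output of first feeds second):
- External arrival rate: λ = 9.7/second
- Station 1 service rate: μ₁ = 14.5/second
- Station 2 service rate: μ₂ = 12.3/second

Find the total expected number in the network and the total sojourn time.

By Jackson's theorem, each station behaves as independent M/M/1.
Station 1: ρ₁ = 9.7/14.5 = 0.6690, L₁ = ρ₁/(1-ρ₁) = λ/(μ₁-λ) = 9.7/4.80 = 2.0208
Station 2: ρ₂ = 9.7/12.3 = 0.7886, L₂ = ρ₂/(1-ρ₂) = λ/(μ₂-λ) = 9.7/2.60 = 3.7308
Total: L = L₁ + L₂ = 2.0208 + 3.7308 = 5.7516
W = L/λ = 5.7516/9.7 = 0.5929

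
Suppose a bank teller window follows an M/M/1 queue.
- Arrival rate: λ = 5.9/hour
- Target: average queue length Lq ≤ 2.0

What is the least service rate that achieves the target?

For M/M/1: Lq = λ²/(μ(μ-λ))
Need Lq ≤ 2.0, i.e. μ(μ-λ) ≥ λ²/2.0
μ² - 5.9μ - 34.81/2.0 ≥ 0  →  μ² - 5.9μ - 17.4050 ≥ 0
Quadratic formula (positive root): μ = [λ + √(λ² + 4×17.4050)]/2
Discriminant: 34.81 + 4×17.4050 = 104.4300, √104.4300 = 10.2191
μ ≥ (5.9 + 10.2191)/2 = 8.0595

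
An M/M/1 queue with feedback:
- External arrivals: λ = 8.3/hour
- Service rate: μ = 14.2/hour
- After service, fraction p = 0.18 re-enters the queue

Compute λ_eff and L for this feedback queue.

Effective arrival rate: λ_eff = λ/(1-p) = 8.3/(1-0.18) = 8.3/0.82 = 10.12195
ρ = λ_eff/μ = 10.12195/14.2 = 0.712813
L = ρ/(1-ρ) = 0.712813/(1-0.712813) = 2.4821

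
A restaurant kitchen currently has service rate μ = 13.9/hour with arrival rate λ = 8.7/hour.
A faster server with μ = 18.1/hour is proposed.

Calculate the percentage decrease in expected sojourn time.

System 1: ρ₁ = 8.7/13.9 = 0.6259, W₁ = 1/(13.9-8.7) = 0.19231
System 2: ρ₂ = 8.7/18.1 = 0.4807, W₂ = 1/(18.1-8.7) = 0.10638
Improvement: (W₁-W₂)/W₁ = (0.19231-0.10638)/0.19231 = 44.68%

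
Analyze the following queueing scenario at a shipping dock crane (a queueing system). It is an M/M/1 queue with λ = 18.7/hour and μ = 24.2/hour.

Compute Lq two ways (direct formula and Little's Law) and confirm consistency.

Method 1 (direct): Lq = λ²/(μ(μ-λ)) = 349.69/(24.2 × 5.50) = 2.6273

Method 2 (Little's Law):
W = 1/(μ-λ) = 1/5.50 = 0.181818
Wq = W - 1/μ = 0.181818 - 0.0413223 = 0.140496
Lq = λWq = 18.7 × 0.140496 = 2.6273 ✔ (matches Method 1)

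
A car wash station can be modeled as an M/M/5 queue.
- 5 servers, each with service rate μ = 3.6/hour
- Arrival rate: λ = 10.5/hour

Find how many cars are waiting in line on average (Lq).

Traffic intensity: ρ = λ/(cμ) = 10.5/(5×3.6) = 0.5833
Since ρ = 0.5833 < 1, system is stable.
Offered load a = λ/μ = cρ = 10.5/3.6 = 2.9167
P₀ = [ Σₙ₌₀^4 aⁿ/n! + a^5/(5!(1-ρ)) ]⁻¹
Σ = a^0/0! + a^1/1! + a^2/2! + a^3/3! + a^4/4! = 1.0000 + 2.9167 + 4.2535 + 4.1353 + 3.0153 = 15.3208
a^5/(5!(1-ρ)) = 211.0736/(120 × 0.416667) = 4.2215
P₀ = 1/(15.3208 + 4.2215) = 0.05117
Lq = P₀·a^5·ρ / (5!(1-ρ)²) = 0.05117 × 211.0736 × 0.5833 / (120 × 0.1736) = 0.3024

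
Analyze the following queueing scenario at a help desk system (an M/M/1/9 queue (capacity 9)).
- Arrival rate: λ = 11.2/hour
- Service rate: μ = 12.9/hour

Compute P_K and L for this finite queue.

ρ = λ/μ = 11.2/12.9 = 0.868217
P₀ = (1-ρ)/(1-ρ^(K+1)) = (1-0.868217)/(1-0.868217^10) = 0.1318/0.7566 = 0.1742
P_K = P₀×ρ^K = 0.17417 × 0.868217^9 = 0.17417 × 0.28032 = 0.04882
Blocking probability P_9 = 0.04882 (4.88%)
L = ρ[1 - (K+1)ρ^K + Kρ^(K+1)] / [(1-ρ)(1-ρ^(K+1))]
L = 0.868217 × (1 - 10×0.280320 + 9×0.243379) / ((1 - 0.868217) × (1 - 0.243379)) = 3.3716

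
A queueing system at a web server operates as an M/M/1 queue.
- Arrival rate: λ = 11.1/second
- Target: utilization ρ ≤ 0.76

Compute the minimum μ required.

ρ = λ/μ, so μ = λ/ρ
μ ≥ 11.1/0.76 = 14.6053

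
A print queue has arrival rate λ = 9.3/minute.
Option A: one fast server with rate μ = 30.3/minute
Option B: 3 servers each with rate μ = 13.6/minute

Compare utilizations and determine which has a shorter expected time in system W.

Option A: single server μ = 30.3 (M/M/1)
  ρ_A = 9.3/30.3 = 0.3069
  W_A = 1/(μ-λ) = 1/(30.3-9.3) = 1/21.00 = 0.04762

Option B: 3 servers μ = 13.6 (M/M/3)
  ρ_B = λ/(cμ) = 9.3/(3×13.6) = 0.2279
  Offered load a = λ/μ = cρ = 9.3/13.6 = 0.6838
  P₀ = [ Σₙ₌₀^2 aⁿ/n! + a^3/(3!(1-ρ)) ]⁻¹
  Σ = a^0/0! + a^1/1! + a^2/2! = 1.0000 + 0.6838 + 0.2338 = 1.9176
  a^3/(3!(1-ρ)) = 0.3198/(6 × 0.7721) = 0.06903
  P₀ = 1/(1.9176 + 0.06903) = 0.5034
  Lq = P₀·a^3·ρ / (3!(1-ρ)²) = 0.5034 × 0.3198 × 0.2279 / (6 × 0.5961) = 0.01026
  Wq_B = Lq/λ = 0.01026/9.3 = 0.001103
  W_B = Wq_B + 1/μ = 0.001103 + 0.07353 = 0.07463

Since W_A = 0.04762 < W_B = 0.07463, Option A (single fast server) has the shorter time in system.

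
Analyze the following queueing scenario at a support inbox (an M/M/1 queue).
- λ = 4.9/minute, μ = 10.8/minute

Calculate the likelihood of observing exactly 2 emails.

ρ = λ/μ = 4.9/10.8 = 0.4537
P(n) = (1-ρ)ρⁿ
P(2) = (1-0.4537) × 0.4537^2
P(2) = 0.54630 × 0.20584
P(2) = 0.1125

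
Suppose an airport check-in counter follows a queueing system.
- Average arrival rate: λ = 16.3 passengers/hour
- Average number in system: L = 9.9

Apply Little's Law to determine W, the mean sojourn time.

Little's Law: L = λW, so W = L/λ
W = 9.9/16.3 = 0.6074 hours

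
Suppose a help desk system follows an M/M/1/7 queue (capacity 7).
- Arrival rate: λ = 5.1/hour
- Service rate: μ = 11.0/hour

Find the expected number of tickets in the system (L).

ρ = λ/μ = 5.1/11.0 = 0.46364
P₀ = (1-ρ)/(1-ρ^(K+1)) = (1-0.46364)/(1-0.46364^8) = 0.5364/0.9979 = 0.5375
P_K = P₀×ρ^K = 0.5375 × 0.46364^7 = 0.5375 × 0.004605 = 0.002475
L = ρ[1 - (K+1)ρ^K + Kρ^(K+1)] / [(1-ρ)(1-ρ^(K+1))]
L = 0.46364 × (1 - 8×0.004605 + 7×0.002135) / ((1 - 0.46364) × (1 - 0.002135)) = 0.8473 tickets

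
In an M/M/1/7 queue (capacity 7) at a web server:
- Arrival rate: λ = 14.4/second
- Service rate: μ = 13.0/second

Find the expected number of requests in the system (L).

ρ = λ/μ = 14.4/13.0 = 1.1077
P₀ = (1-ρ)/(1-ρ^(K+1)) = (1-1.1077)/(1-1.1077^8) = -0.1077/-1.2666 = 0.08503
P_K = P₀×ρ^K = 0.08503 × 1.1077^7 = 0.08503 × 2.0462 = 0.1740
L = ρ[1 - (K+1)ρ^K + Kρ^(K+1)] / [(1-ρ)(1-ρ^(K+1))]
L = 1.1077 × (1 - 8×2.046233 + 7×2.266612) / ((1 - 1.1077) × (1 - 2.266612)) = 4.0310 requests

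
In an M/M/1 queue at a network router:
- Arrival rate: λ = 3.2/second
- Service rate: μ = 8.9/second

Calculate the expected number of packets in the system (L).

ρ = λ/μ = 3.2/8.9 = 0.3596
For M/M/1: L = λ/(μ-λ)
L = 3.2/(8.9-3.2) = 3.2/5.70
L = 0.5614 packets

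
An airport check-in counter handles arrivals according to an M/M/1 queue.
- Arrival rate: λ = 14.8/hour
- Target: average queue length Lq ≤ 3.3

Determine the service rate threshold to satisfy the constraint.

For M/M/1: Lq = λ²/(μ(μ-λ))
Need Lq ≤ 3.3, i.e. μ(μ-λ) ≥ λ²/3.3
μ² - 14.8μ - 219.04/3.3 ≥ 0  →  μ² - 14.8μ - 66.37576 ≥ 0
Quadratic formula (positive root): μ = [λ + √(λ² + 4×66.37576)]/2
Discriminant: 219.04 + 4×66.37576 = 484.5430, √484.5430 = 22.0123
μ ≥ (14.8 + 22.0123)/2 = 18.4062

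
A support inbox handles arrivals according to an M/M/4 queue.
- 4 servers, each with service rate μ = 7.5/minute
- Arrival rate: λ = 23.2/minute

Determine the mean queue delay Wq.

Traffic intensity: ρ = λ/(cμ) = 23.2/(4×7.5) = 0.7733
Since ρ = 0.7733 < 1, system is stable.
Offered load a = λ/μ = cρ = 23.2/7.5 = 3.0933
P₀ = [ Σₙ₌₀^3 aⁿ/n! + a^4/(4!(1-ρ)) ]⁻¹
Σ = a^0/0! + a^1/1! + a^2/2! + a^3/3! = 1.0000 + 3.0933 + 4.7844 + 4.9332 = 13.8109
a^4/(4!(1-ρ)) = 91.5602/(24 × 0.226667) = 16.8309
P₀ = 1/(13.8109 + 16.8309) = 0.03264
Lq = P₀·a^4·ρ / (4!(1-ρ)²) = 0.032635 × 91.5602 × 0.77333 / (24 × 0.051378) = 1.8740
Wq = Lq/λ = 1.8740/23.2 = 0.08078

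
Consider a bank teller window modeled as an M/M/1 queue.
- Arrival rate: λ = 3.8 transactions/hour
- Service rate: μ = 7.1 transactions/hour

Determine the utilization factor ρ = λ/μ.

Server utilization: ρ = λ/μ
ρ = 3.8/7.1 = 0.5352
The server is busy 53.52% of the time.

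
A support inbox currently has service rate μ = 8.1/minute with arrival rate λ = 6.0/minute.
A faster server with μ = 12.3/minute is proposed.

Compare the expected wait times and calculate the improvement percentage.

System 1: ρ₁ = 6.0/8.1 = 0.7407, W₁ = 1/(8.1-6.0) = 0.4762
System 2: ρ₂ = 6.0/12.3 = 0.4878, W₂ = 1/(12.3-6.0) = 0.1587
Improvement: (W₁-W₂)/W₁ = (0.4762-0.1587)/0.4762 = 66.67%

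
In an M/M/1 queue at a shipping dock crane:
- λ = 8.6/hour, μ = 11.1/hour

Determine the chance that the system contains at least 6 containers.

ρ = λ/μ = 8.6/11.1 = 0.7748
P(N ≥ n) = ρⁿ
P(N ≥ 6) = 0.7748^6
P(N ≥ 6) = 0.2163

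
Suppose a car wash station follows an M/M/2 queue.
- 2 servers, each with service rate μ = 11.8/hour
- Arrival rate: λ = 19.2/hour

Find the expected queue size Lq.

Traffic intensity: ρ = λ/(cμ) = 19.2/(2×11.8) = 0.8136
Since ρ = 0.8136 < 1, system is stable.
Offered load a = λ/μ = cρ = 19.2/11.8 = 1.6271
P₀ = [ Σₙ₌₀^1 aⁿ/n! + a^2/(2!(1-ρ)) ]⁻¹
Σ = a^0/0! + a^1/1! = 1.0000 + 1.6271 = 2.6271
a^2/(2!(1-ρ)) = 2.64752/(2 × 0.186441) = 7.1002
P₀ = 1/(2.6271 + 7.1002) = 0.1028
Lq = P₀·a^2·ρ / (2!(1-ρ)²) = 0.102804 × 2.64752 × 0.813559 / (2 × 0.0347601) = 3.1851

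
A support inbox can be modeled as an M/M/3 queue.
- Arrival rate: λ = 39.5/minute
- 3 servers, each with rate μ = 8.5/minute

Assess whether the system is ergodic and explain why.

Stability requires ρ = λ/(cμ) < 1
ρ = 39.5/(3 × 8.5) = 39.5/25.50 = 1.5490
Since 1.5490 ≥ 1, the system is UNSTABLE.
Need c > λ/μ = 39.5/8.5 = 4.65.
Minimum servers needed: c = 5.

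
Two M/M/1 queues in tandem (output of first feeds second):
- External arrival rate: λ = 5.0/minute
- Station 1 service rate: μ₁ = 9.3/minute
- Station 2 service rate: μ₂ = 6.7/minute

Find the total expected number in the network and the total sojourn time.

By Jackson's theorem, each station behaves as independent M/M/1.
Station 1: ρ₁ = 5.0/9.3 = 0.5376, L₁ = ρ₁/(1-ρ₁) = λ/(μ₁-λ) = 5.0/4.30 = 1.1628
Station 2: ρ₂ = 5.0/6.7 = 0.7463, L₂ = ρ₂/(1-ρ₂) = λ/(μ₂-λ) = 5.0/1.70 = 2.9412
Total: L = L₁ + L₂ = 1.1628 + 2.9412 = 4.1040
W = L/λ = 4.1040/5.0 = 0.8208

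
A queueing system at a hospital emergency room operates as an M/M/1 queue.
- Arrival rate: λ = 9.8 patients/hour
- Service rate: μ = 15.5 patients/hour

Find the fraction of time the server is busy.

Server utilization: ρ = λ/μ
ρ = 9.8/15.5 = 0.6323
The server is busy 63.23% of the time.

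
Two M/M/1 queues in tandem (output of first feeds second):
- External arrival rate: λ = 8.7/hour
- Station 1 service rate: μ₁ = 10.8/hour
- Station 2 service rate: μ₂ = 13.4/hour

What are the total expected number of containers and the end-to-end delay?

By Jackson's theorem, each station behaves as independent M/M/1.
Station 1: ρ₁ = 8.7/10.8 = 0.8056, L₁ = ρ₁/(1-ρ₁) = λ/(μ₁-λ) = 8.7/2.10 = 4.14286
Station 2: ρ₂ = 8.7/13.4 = 0.6493, L₂ = ρ₂/(1-ρ₂) = λ/(μ₂-λ) = 8.7/4.70 = 1.85106
Total: L = L₁ + L₂ = 4.14286 + 1.85106 = 5.9939
W = L/λ = 5.9939/8.7 = 0.6890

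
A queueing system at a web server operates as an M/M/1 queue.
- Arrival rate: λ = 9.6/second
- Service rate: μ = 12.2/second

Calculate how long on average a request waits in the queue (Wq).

First, compute utilization: ρ = λ/μ = 9.6/12.2 = 0.7869
For M/M/1: Wq = λ/(μ(μ-λ))
Wq = 9.6/(12.2 × (12.2-9.6))
Wq = 9.6/(12.2 × 2.60)
Wq = 0.3026 seconds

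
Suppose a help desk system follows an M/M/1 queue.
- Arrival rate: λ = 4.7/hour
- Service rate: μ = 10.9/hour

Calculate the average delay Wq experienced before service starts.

First, compute utilization: ρ = λ/μ = 4.7/10.9 = 0.4312
For M/M/1: Wq = λ/(μ(μ-λ))
Wq = 4.7/(10.9 × (10.9-4.7))
Wq = 4.7/(10.9 × 6.20)
Wq = 0.06955 hours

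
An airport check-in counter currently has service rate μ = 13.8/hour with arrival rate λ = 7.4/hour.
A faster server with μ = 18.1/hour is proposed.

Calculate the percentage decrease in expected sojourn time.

System 1: ρ₁ = 7.4/13.8 = 0.5362, W₁ = 1/(13.8-7.4) = 0.15625
System 2: ρ₂ = 7.4/18.1 = 0.4088, W₂ = 1/(18.1-7.4) = 0.093458
Improvement: (W₁-W₂)/W₁ = (0.15625-0.093458)/0.15625 = 40.19%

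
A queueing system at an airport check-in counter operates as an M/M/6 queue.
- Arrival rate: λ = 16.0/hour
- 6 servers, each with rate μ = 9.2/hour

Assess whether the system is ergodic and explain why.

Stability requires ρ = λ/(cμ) < 1
ρ = 16.0/(6 × 9.2) = 16.0/55.20 = 0.2899
Since 0.2899 < 1, the system is STABLE.
The servers are busy 28.99% of the time.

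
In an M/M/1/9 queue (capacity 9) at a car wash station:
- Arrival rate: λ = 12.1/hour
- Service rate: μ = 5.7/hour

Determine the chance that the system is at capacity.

ρ = λ/μ = 12.1/5.7 = 2.1228
P₀ = (1-ρ)/(1-ρ^(K+1)) = (1-2.1228)/(1-2.1228^10) = -1.1228/-1857.1929 = 0.0006046
P_K = P₀×ρ^K = 0.0006046 × 2.1228^9 = 0.0006046 × 875.3499 = 0.5292
Blocking probability = 52.92%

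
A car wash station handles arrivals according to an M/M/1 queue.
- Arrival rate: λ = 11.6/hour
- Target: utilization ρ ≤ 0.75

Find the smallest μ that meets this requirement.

ρ = λ/μ, so μ = λ/ρ
μ ≥ 11.6/0.75 = 15.4667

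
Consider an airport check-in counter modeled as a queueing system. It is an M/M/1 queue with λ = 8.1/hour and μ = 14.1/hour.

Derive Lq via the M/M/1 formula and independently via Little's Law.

Method 1 (direct): Lq = λ²/(μ(μ-λ)) = 65.61/(14.1 × 6.00) = 0.7755

Method 2 (Little's Law):
W = 1/(μ-λ) = 1/6.00 = 0.1666667
Wq = W - 1/μ = 0.1666667 - 0.07092199 = 0.09574
Lq = λWq = 8.1 × 0.09574 = 0.7755 ✔ (matches Method 1)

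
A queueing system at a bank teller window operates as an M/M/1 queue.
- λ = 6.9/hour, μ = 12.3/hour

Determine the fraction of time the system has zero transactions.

ρ = λ/μ = 6.9/12.3 = 0.5610
P(0) = 1 - ρ = 1 - 0.5610 = 0.4390
The server is idle 43.90% of the time.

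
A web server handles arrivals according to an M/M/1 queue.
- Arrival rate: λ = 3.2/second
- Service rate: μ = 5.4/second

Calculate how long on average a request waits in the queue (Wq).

First, compute utilization: ρ = λ/μ = 3.2/5.4 = 0.5926
For M/M/1: Wq = λ/(μ(μ-λ))
Wq = 3.2/(5.4 × (5.4-3.2))
Wq = 3.2/(5.4 × 2.20)
Wq = 0.2694 seconds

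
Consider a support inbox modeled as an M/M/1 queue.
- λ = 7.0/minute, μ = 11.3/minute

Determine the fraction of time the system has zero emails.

ρ = λ/μ = 7.0/11.3 = 0.6195
P(0) = 1 - ρ = 1 - 0.6195 = 0.3805
The server is idle 38.05% of the time.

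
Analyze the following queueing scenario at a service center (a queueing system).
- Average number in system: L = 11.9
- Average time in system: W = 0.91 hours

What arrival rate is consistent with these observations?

Little's Law: L = λW, so λ = L/W
λ = 11.9/0.91 = 13.0769 customers/hour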